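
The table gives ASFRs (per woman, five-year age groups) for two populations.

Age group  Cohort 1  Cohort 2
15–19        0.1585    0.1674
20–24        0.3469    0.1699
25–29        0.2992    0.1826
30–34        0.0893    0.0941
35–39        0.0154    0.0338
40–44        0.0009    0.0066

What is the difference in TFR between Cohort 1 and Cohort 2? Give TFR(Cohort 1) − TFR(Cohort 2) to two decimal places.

Cohort 1:
  Sum of ASFRs = 0.1585 + 0.3469 + 0.2992 + 0.0893 + 0.0154 + 0.0009 = 0.9102
  TFR = 5 × 0.9102 = 4.551
Cohort 2:
  Sum of ASFRs = 0.1674 + 0.1699 + 0.1826 + 0.0941 + 0.0338 + 0.0066 = 0.6544
  TFR = 5 × 0.6544 = 3.272
Difference = 4.551 − 3.272 = 1.279

1.28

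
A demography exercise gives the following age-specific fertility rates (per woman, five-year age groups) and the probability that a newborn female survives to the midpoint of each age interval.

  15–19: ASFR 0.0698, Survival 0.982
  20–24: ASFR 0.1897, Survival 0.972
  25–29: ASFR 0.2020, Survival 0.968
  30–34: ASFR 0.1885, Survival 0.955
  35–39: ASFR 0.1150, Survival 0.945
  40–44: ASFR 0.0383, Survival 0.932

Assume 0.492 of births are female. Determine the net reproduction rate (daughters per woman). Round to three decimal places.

Proportion female at birth = 0.492.
Per-age-group product (5 × ASFR × survival probability):
  15–19: 5 × 0.0698 × 0.982 = 0.34272
  20–24: 5 × 0.1897 × 0.972 = 0.92194
  25–29: 5 × 0.2020 × 0.968 = 0.97768
  30–34: 5 × 0.1885 × 0.955 = 0.90009
  35–39: 5 × 0.1150 × 0.945 = 0.54338
  40–44: 5 × 0.0383 × 0.932 = 0.17848
Sum = 3.86429
NRR = 0.492 × 3.86429 = 1.90123

1.901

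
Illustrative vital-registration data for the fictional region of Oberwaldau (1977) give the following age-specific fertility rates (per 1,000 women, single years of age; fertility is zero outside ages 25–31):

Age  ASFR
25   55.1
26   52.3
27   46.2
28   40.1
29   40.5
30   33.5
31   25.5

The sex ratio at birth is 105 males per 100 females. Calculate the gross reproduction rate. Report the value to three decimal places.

Proportion female at birth = 100 / (100 + 105) = 0.48780.
Sum of ASFRs = 55.1 + 52.3 + 46.2 + 40.1 + 40.5 + 33.5 + 25.5 = 293.2
TFR = 293.2 / 1000 = 0.2932
GRR = 0.48780 × 0.2932 = 0.14302

0.143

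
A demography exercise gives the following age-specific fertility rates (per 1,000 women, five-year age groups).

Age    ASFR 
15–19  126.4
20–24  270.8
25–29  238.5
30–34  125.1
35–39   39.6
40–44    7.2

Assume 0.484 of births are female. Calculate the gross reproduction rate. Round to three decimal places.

1.954

Proportion female at birth = 0.484.
Sum of ASFRs = 126.4 + 270.8 + 238.5 + 125.1 + 39.6 + 7.2 = 807.6
TFR = 5 × 807.6 / 1000 = 4.038
GRR = 0.484 × 4.038 = 1.95439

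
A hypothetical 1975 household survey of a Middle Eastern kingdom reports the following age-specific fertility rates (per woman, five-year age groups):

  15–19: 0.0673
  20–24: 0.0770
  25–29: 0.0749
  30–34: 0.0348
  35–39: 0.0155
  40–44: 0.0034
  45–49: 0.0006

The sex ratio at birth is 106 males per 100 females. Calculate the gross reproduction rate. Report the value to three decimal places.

Proportion female at birth = 100 / (100 + 106) = 0.48544.
Sum of ASFRs = 0.0673 + 0.0770 + 0.0749 + 0.0348 + 0.0155 + 0.0034 + 0.0006 = 0.2735
TFR = 5 × 0.2735 = 1.3675
GRR = 0.48544 × 1.3675 = 0.66384

0.664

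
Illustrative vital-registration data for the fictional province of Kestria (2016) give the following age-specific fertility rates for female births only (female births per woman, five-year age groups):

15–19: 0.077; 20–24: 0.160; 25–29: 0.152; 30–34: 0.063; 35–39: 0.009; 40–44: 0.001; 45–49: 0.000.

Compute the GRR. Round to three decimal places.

Sum of female ASFRs = 0.077 + 0.160 + 0.152 + 0.063 + 0.009 + 0.001 + 0.000 = 0.462
GRR = 5 × 0.462 = 2.31

2.310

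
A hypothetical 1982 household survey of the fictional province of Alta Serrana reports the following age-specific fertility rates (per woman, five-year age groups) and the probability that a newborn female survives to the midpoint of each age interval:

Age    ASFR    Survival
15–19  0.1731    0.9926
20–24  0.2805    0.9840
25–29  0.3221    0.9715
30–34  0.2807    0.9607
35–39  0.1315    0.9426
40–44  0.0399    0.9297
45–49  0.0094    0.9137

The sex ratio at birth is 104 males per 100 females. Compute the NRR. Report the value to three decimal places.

Proportion female at birth = 100 / (100 + 104) = 0.49020.
Weighting each age-specific rate by interval width and survival:
  15–19: 5 × 0.1731 × 0.9926 = 0.85910
  20–24: 5 × 0.2805 × 0.9840 = 1.38006
  25–29: 5 × 0.3221 × 0.9715 = 1.56460
  30–34: 5 × 0.2807 × 0.9607 = 1.34834
  35–39: 5 × 0.1315 × 0.9426 = 0.61976
  40–44: 5 × 0.0399 × 0.9297 = 0.18548
  45–49: 5 × 0.0094 × 0.9137 = 0.04294
Sum = 6.00028
NRR = 0.49020 × 6.00028 = 2.94134

2.941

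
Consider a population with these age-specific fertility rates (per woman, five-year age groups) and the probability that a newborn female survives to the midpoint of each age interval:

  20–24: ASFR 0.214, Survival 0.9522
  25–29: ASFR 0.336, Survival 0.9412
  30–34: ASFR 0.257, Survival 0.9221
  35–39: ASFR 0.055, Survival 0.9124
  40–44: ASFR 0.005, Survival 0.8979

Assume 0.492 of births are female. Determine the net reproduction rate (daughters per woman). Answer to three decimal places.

1.997

Proportion female at birth = 0.492.
Per-age-group product (5 × ASFR × survival probability):
  20–24: 5 × 0.214 × 0.9522 = 1.01885
  25–29: 5 × 0.336 × 0.9412 = 1.58122
  30–34: 5 × 0.257 × 0.9221 = 1.18490
  35–39: 5 × 0.055 × 0.9124 = 0.25091
  40–44: 5 × 0.005 × 0.8979 = 0.02245
Sum = 4.05833
NRR = 0.492 × 4.05833 = 1.99670
An NRR exceeding 1 indicates intrinsic growth under these rates.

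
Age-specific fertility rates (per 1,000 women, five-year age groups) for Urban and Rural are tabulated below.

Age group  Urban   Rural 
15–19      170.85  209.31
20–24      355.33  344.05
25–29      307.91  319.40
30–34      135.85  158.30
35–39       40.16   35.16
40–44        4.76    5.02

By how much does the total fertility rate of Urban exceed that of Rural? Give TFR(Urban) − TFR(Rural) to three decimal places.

-0.282

Urban:
  Sum of ASFRs = 170.85 + 355.33 + 307.91 + 135.85 + 40.16 + 4.76 = 1014.86
  TFR = 5 × 1014.86 / 1000 = 5.0743
Rural:
  Sum of ASFRs = 209.31 + 344.05 + 319.40 + 158.30 + 35.16 + 5.02 = 1071.24
  TFR = 5 × 1071.24 / 1000 = 5.3562
Difference = 5.0743 − 5.3562 = -0.2819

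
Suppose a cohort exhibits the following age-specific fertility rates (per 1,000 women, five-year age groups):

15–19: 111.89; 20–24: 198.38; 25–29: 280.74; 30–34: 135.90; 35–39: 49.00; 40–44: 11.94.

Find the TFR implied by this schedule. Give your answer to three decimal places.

Sum of ASFRs = 111.89 + 198.38 + 280.74 + 135.90 + 49.00 + 11.94 = 787.85
TFR = 5 × 787.85 / 1000 = 3.93925

3.939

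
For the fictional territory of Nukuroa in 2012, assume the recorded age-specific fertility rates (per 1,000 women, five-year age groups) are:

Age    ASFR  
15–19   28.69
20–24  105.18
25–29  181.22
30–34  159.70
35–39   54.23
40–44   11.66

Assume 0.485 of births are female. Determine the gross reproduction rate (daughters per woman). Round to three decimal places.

1.311

Proportion female at birth = 0.485.
Sum of ASFRs = 28.69 + 105.18 + 181.22 + 159.70 + 54.23 + 11.66 = 540.68
TFR = 5 × 540.68 / 1000 = 2.7034
GRR = 0.485 × 2.7034 = 1.31115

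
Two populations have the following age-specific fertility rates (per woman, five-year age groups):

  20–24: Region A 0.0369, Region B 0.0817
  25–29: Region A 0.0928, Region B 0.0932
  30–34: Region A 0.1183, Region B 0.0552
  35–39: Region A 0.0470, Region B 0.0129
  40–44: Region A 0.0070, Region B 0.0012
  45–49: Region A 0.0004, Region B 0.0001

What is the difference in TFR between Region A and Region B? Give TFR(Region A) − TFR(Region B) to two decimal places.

Region A:
  Sum of ASFRs = 0.0369 + 0.0928 + 0.1183 + 0.0470 + 0.0070 + 0.0004 = 0.3024
  TFR = 5 × 0.3024 = 1.512
Region B:
  Sum of ASFRs = 0.0817 + 0.0932 + 0.0552 + 0.0129 + 0.0012 + 0.0001 = 0.2443
  TFR = 5 × 0.2443 = 1.2215
Difference = 1.512 − 1.2215 = 0.2905

0.29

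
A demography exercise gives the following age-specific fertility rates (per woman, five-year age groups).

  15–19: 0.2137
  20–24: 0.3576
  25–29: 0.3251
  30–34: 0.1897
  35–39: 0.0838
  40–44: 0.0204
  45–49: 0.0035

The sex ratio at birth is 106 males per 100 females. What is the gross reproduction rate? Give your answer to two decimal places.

Proportion female at birth = 100 / (100 + 106) = 0.48544.
Sum of ASFRs = 0.2137 + 0.3576 + 0.3251 + 0.1897 + 0.0838 + 0.0204 + 0.0035 = 1.1938
TFR = 5 × 1.1938 = 5.969
GRR = 0.48544 × 5.969 = 2.89759

2.90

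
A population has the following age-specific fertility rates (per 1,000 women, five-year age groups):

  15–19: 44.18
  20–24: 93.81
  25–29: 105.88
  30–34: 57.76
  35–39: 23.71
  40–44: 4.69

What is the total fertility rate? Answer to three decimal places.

Sum of ASFRs = 44.18 + 93.81 + 105.88 + 57.76 + 23.71 + 4.69 = 330.03
TFR = 5 × 330.03 / 1000 = 1.65015

1.650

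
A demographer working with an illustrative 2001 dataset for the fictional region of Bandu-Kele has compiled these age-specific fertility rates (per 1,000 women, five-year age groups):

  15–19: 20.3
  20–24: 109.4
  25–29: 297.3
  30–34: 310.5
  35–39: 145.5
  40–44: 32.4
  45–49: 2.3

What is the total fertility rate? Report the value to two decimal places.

4.59

Sum of ASFRs = 20.3 + 109.4 + 297.3 + 310.5 + 145.5 + 32.4 + 2.3 = 917.7
TFR = 5 × 917.7 / 1000 = 4.5885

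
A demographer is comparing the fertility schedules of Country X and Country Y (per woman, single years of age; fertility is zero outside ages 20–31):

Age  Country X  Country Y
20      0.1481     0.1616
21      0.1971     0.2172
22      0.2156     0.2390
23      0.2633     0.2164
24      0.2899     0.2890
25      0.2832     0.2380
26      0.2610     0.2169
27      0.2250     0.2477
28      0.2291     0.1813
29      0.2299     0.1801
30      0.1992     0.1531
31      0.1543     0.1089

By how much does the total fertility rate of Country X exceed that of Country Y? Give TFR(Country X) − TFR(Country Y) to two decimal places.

Country X:
  Sum of ASFRs = 0.1481 + 0.1971 + 0.2156 + 0.2633 + 0.2899 + 0.2832 + 0.2610 + 0.2250 + 0.2291 + 0.2299 + 0.1992 + 0.1543 = 2.6957
  TFR = 2.6957
Country Y:
  Sum of ASFRs = 0.1616 + 0.2172 + 0.2390 + 0.2164 + 0.2890 + 0.2380 + 0.2169 + 0.2477 + 0.1813 + 0.1801 + 0.1531 + 0.1089 = 2.4492
  TFR = 2.4492
Difference = 2.6957 − 2.4492 = 0.2465

0.25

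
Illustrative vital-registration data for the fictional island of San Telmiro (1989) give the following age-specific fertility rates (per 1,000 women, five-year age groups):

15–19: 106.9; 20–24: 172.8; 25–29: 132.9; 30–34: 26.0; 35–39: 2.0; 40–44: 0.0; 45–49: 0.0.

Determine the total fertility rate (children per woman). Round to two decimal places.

2.20

Sum of ASFRs = 106.9 + 172.8 + 132.9 + 26.0 + 2.0 + 0.0 + 0.0 = 440.6
TFR = 5 × 440.6 / 1000 = 2.203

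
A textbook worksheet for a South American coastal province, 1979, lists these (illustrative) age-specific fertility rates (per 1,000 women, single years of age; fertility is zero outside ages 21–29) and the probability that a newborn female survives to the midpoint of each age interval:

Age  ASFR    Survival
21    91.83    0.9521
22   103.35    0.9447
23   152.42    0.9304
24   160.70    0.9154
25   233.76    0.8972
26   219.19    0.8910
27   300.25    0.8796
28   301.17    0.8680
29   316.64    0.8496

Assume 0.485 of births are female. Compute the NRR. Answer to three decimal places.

Proportion female at birth = 0.485.
Survival-weighted fertility by age (1·fₓ·Sₓ):
  21: 1 × 91.83/1000 × 0.9521 = 0.08743
  22: 1 × 103.35/1000 × 0.9447 = 0.09763
  23: 1 × 152.42/1000 × 0.9304 = 0.14181
  24: 1 × 160.70/1000 × 0.9154 = 0.14710
  25: 1 × 233.76/1000 × 0.8972 = 0.20973
  26: 1 × 219.19/1000 × 0.8910 = 0.19530
  27: 1 × 300.25/1000 × 0.8796 = 0.26410
  28: 1 × 301.17/1000 × 0.8680 = 0.26142
  29: 1 × 316.64/1000 × 0.8496 = 0.26902
Sum = 1.67354
NRR = 0.485 × 1.67354 = 0.81167

0.812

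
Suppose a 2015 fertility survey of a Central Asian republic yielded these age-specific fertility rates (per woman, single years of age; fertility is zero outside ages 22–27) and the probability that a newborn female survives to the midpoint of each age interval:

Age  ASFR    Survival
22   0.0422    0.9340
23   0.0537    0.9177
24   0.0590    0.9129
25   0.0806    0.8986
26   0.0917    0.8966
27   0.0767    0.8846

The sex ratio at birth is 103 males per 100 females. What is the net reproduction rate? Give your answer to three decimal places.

0.180

Proportion female at birth = 100 / (100 + 103) = 0.49261.
Weighting each age-specific rate by interval width and survival:
  22: 1 × 0.0422 × 0.9340 = 0.03941
  23: 1 × 0.0537 × 0.9177 = 0.04928
  24: 1 × 0.0590 × 0.9129 = 0.05386
  25: 1 × 0.0806 × 0.8986 = 0.07243
  26: 1 × 0.0917 × 0.8966 = 0.08222
  27: 1 × 0.0767 × 0.8846 = 0.06785
Sum = 0.36505
NRR = 0.49261 × 0.36505 = 0.17983
NRR < 1, so the cohort does not fully replace itself.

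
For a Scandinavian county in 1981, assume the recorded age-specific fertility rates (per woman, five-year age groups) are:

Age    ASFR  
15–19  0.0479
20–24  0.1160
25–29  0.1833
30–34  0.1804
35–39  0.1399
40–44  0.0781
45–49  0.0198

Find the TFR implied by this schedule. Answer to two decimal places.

3.83

Sum of ASFRs = 0.0479 + 0.1160 + 0.1833 + 0.1804 + 0.1399 + 0.0781 + 0.0198 = 0.7654
TFR = 5 × 0.7654 = 3.827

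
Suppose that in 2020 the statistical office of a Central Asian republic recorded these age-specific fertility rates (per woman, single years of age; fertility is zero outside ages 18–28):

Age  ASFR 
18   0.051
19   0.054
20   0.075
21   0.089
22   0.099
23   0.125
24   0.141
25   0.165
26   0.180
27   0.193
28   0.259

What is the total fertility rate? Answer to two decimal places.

1.43

Sum of ASFRs = 0.051 + 0.054 + 0.075 + 0.089 + 0.099 + 0.125 + 0.141 + 0.165 + 0.180 + 0.193 + 0.259 = 1.431
TFR = 1.431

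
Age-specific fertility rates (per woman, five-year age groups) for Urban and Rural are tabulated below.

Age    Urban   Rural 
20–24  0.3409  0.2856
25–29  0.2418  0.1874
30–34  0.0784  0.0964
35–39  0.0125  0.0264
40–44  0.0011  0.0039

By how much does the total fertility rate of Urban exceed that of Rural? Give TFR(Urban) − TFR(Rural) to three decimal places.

Urban:
  Sum of ASFRs = 0.3409 + 0.2418 + 0.0784 + 0.0125 + 0.0011 = 0.6747
  TFR = 5 × 0.6747 = 3.3735
Rural:
  Sum of ASFRs = 0.2856 + 0.1874 + 0.0964 + 0.0264 + 0.0039 = 0.5997
  TFR = 5 × 0.5997 = 2.9985
Difference = 3.3735 − 2.9985 = 0.375

0.375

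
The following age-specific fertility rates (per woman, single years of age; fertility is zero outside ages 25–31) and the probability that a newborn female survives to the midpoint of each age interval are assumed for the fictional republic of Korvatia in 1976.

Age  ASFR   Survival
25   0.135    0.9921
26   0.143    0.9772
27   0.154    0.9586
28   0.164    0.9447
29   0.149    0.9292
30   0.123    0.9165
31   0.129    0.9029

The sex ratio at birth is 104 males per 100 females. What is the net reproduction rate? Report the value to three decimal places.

Proportion female at birth = 100 / (100 + 104) = 0.49020.
Survival-weighted fertility by age (1·fₓ·Sₓ):
  25: 1 × 0.135 × 0.9921 = 0.13393
  26: 1 × 0.143 × 0.9772 = 0.13974
  27: 1 × 0.154 × 0.9586 = 0.14762
  28: 1 × 0.164 × 0.9447 = 0.15493
  29: 1 × 0.149 × 0.9292 = 0.13845
  30: 1 × 0.123 × 0.9165 = 0.11273
  31: 1 × 0.129 × 0.9029 = 0.11647
Sum = 0.94387
NRR = 0.49020 × 0.94387 = 0.46269
An NRR under 1 implies long-run decline under these rates.

0.463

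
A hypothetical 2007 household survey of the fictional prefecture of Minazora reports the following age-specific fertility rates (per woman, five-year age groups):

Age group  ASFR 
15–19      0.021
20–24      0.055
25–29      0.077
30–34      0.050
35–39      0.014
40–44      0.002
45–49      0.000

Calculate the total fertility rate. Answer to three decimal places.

1.095

Sum of ASFRs = 0.021 + 0.055 + 0.077 + 0.050 + 0.014 + 0.002 + 0.000 = 0.219
TFR = 5 × 0.219 = 1.095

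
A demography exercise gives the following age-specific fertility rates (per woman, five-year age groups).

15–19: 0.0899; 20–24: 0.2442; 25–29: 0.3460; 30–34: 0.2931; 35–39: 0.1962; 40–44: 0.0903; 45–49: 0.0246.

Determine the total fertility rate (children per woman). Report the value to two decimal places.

Sum of ASFRs = 0.0899 + 0.2442 + 0.3460 + 0.2931 + 0.1962 + 0.0903 + 0.0246 = 1.2843
TFR = 5 × 1.2843 = 6.4215

6.42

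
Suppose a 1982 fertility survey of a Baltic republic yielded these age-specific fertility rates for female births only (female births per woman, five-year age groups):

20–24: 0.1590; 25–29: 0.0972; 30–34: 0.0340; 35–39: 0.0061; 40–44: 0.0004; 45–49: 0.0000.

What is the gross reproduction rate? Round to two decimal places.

Sum of female ASFRs = 0.1590 + 0.0972 + 0.0340 + 0.0061 + 0.0004 + 0.0000 = 0.2967
GRR = 5 × 0.2967 = 1.4835

1.48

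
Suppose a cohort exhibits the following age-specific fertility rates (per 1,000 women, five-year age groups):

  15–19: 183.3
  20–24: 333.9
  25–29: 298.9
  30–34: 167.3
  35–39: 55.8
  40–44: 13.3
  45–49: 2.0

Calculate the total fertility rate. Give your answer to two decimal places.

5.27

Sum of ASFRs = 183.3 + 333.9 + 298.9 + 167.3 + 55.8 + 13.3 + 2.0 = 1054.5
TFR = 5 × 1054.5 / 1000 = 5.2725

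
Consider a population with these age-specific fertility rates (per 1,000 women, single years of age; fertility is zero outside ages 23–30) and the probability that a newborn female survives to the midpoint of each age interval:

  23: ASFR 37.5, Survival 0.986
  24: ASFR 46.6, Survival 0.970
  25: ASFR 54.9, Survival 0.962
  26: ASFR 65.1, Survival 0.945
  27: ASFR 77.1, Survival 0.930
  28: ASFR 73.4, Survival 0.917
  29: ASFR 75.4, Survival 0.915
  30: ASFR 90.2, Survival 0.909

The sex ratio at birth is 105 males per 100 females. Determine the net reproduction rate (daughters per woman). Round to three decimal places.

Proportion female at birth = 100 / (100 + 105) = 0.48780.
Each age group contributes 1 × ASFR × survival:
  23: 1 × 37.5/1000 × 0.986 = 0.03698
  24: 1 × 46.6/1000 × 0.970 = 0.04520
  25: 1 × 54.9/1000 × 0.962 = 0.05281
  26: 1 × 65.1/1000 × 0.945 = 0.06152
  27: 1 × 77.1/1000 × 0.930 = 0.07170
  28: 1 × 73.4/1000 × 0.917 = 0.06731
  29: 1 × 75.4/1000 × 0.915 = 0.06899
  30: 1 × 90.2/1000 × 0.909 = 0.08199
Sum = 0.48650
NRR = 0.48780 × 0.48650 = 0.23731
With NRR below 1 the population is below replacement fertility.

0.237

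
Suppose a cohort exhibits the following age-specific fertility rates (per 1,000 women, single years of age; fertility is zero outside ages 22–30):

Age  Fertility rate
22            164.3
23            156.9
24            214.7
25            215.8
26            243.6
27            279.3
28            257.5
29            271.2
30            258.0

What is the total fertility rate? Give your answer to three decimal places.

2.061

Sum of ASFRs = 164.3 + 156.9 + 214.7 + 215.8 + 243.6 + 279.3 + 257.5 + 271.2 + 258.0 = 2061.3
TFR = 2061.3 / 1000 = 2.0613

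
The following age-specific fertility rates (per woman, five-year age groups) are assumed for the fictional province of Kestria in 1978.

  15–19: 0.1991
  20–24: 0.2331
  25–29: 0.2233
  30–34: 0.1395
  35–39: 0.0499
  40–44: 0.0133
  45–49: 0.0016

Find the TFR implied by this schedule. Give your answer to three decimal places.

4.299

Sum of ASFRs = 0.1991 + 0.2331 + 0.2233 + 0.1395 + 0.0499 + 0.0133 + 0.0016 = 0.8598
TFR = 5 × 0.8598 = 4.299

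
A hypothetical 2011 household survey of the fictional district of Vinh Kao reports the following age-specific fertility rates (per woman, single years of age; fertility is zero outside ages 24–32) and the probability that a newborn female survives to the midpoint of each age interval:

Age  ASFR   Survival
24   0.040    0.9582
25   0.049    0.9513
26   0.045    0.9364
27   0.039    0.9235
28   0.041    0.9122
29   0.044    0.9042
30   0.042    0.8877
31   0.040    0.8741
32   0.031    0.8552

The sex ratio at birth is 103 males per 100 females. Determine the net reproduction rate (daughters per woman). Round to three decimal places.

Proportion female at birth = 100 / (100 + 103) = 0.49261.
Weighting each age-specific rate by interval width and survival:
  24: 1 × 0.040 × 0.9582 = 0.03833
  25: 1 × 0.049 × 0.9513 = 0.04661
  26: 1 × 0.045 × 0.9364 = 0.04214
  27: 1 × 0.039 × 0.9235 = 0.03602
  28: 1 × 0.041 × 0.9122 = 0.03740
  29: 1 × 0.044 × 0.9042 = 0.03978
  30: 1 × 0.042 × 0.8877 = 0.03728
  31: 1 × 0.040 × 0.8741 = 0.03496
  32: 1 × 0.031 × 0.8552 = 0.02651
Sum = 0.33903
NRR = 0.49261 × 0.33903 = 0.16701
NRR < 1, so the cohort does not fully replace itself.

0.167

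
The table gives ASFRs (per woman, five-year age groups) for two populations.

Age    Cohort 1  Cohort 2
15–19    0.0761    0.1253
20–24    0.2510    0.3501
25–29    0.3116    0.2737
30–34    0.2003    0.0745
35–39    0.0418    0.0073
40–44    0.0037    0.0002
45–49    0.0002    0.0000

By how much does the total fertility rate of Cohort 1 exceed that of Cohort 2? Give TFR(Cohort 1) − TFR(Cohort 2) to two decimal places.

Cohort 1:
  Sum of ASFRs = 0.0761 + 0.2510 + 0.3116 + 0.2003 + 0.0418 + 0.0037 + 0.0002 = 0.8847
  TFR = 5 × 0.8847 = 4.4235
Cohort 2:
  Sum of ASFRs = 0.1253 + 0.3501 + 0.2737 + 0.0745 + 0.0073 + 0.0002 + 0.0000 = 0.8311
  TFR = 5 × 0.8311 = 4.1555
Difference = 4.4235 − 4.1555 = 0.268

0.27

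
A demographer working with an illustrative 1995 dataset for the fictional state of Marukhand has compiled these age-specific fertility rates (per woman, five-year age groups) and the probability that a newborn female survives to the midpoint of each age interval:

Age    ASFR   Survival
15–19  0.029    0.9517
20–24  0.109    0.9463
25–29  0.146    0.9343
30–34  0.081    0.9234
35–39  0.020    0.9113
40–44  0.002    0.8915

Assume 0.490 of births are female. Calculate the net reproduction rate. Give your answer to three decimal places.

0.887

Proportion female at birth = 0.490.
Survival-weighted fertility by age (5·fₓ·Sₓ):
  15–19: 5 × 0.029 × 0.9517 = 0.13800
  20–24: 5 × 0.109 × 0.9463 = 0.51573
  25–29: 5 × 0.146 × 0.9343 = 0.68204
  30–34: 5 × 0.081 × 0.9234 = 0.37398
  35–39: 5 × 0.020 × 0.9113 = 0.09113
  40–44: 5 × 0.002 × 0.8915 = 0.00892
Sum = 1.80980
NRR = 0.490 × 1.80980 = 0.88680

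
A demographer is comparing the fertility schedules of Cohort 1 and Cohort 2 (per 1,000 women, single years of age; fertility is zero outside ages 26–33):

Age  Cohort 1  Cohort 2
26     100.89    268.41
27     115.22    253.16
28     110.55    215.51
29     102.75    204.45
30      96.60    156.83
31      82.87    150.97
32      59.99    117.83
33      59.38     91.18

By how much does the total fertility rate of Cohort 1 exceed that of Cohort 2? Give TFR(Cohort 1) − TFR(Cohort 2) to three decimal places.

Cohort 1:
  Sum of ASFRs = 100.89 + 115.22 + 110.55 + 102.75 + 96.60 + 82.87 + 59.99 + 59.38 = 728.25
  TFR = 728.25 / 1000 = 0.72825
Cohort 2:
  Sum of ASFRs = 268.41 + 253.16 + 215.51 + 204.45 + 156.83 + 150.97 + 117.83 + 91.18 = 1458.34
  TFR = 1458.34 / 1000 = 1.45834
Difference = 0.72825 − 1.45834 = -0.73009

-0.730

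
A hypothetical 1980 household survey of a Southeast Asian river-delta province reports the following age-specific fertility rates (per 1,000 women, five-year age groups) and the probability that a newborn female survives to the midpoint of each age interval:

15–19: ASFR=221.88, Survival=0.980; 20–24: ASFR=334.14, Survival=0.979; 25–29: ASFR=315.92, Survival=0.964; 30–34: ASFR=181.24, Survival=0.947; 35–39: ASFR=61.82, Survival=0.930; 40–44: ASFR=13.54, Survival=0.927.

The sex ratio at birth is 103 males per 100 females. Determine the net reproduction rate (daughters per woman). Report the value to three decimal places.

Proportion female at birth = 100 / (100 + 103) = 0.49261.
Weighting each age-specific rate by interval width and survival:
  15–19: 5 × 221.88/1000 × 0.980 = 1.08721
  20–24: 5 × 334.14/1000 × 0.979 = 1.63562
  25–29: 5 × 315.92/1000 × 0.964 = 1.52273
  30–34: 5 × 181.24/1000 × 0.947 = 0.85817
  35–39: 5 × 61.82/1000 × 0.930 = 0.28746
  40–44: 5 × 13.54/1000 × 0.927 = 0.06276
Sum = 5.45395
NRR = 0.49261 × 5.45395 = 2.68667
With NRR above 1 the population is above replacement fertility.

2.687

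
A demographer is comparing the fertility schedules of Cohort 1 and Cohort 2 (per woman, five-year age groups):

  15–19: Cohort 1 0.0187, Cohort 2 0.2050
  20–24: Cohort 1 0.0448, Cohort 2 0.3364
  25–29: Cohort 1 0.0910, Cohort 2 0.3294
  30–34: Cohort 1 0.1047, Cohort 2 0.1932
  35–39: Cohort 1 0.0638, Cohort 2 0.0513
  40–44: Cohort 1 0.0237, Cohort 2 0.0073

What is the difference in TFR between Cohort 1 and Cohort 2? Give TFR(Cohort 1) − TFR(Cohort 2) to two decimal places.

Cohort 1:
  Sum of ASFRs = 0.0187 + 0.0448 + 0.0910 + 0.1047 + 0.0638 + 0.0237 = 0.3467
  TFR = 5 × 0.3467 = 1.7335
Cohort 2:
  Sum of ASFRs = 0.2050 + 0.3364 + 0.3294 + 0.1932 + 0.0513 + 0.0073 = 1.1226
  TFR = 5 × 1.1226 = 5.613
Difference = 1.7335 − 5.613 = -3.8795

-3.88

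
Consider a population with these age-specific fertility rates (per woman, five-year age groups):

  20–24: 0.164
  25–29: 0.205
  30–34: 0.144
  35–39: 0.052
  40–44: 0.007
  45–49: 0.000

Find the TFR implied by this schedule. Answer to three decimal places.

Sum of ASFRs = 0.164 + 0.205 + 0.144 + 0.052 + 0.007 + 0.000 = 0.572
TFR = 5 × 0.572 = 2.86

2.860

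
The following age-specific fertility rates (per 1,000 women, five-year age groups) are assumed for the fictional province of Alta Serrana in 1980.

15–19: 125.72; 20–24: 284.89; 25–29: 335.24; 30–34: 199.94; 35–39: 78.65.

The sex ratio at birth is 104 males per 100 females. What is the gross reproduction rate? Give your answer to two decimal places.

2.51

Proportion female at birth = 100 / (100 + 104) = 0.49020.
Sum of ASFRs = 125.72 + 284.89 + 335.24 + 199.94 + 78.65 = 1024.44
TFR = 5 × 1024.44 / 1000 = 5.1222
GRR = 0.49020 × 5.1222 = 2.51090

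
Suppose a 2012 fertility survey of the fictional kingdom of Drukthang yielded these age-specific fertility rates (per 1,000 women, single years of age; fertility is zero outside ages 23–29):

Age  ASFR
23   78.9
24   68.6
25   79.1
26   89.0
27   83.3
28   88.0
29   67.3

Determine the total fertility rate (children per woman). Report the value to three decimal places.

0.554

Sum of ASFRs = 78.9 + 68.6 + 79.1 + 89.0 + 83.3 + 88.0 + 67.3 = 554.2
TFR = 554.2 / 1000 = 0.5542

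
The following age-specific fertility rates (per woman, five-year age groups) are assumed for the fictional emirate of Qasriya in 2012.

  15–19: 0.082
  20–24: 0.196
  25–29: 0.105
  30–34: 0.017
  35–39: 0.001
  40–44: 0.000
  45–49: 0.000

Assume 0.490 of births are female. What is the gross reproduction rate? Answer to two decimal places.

Proportion female at birth = 0.490.
Sum of ASFRs = 0.082 + 0.196 + 0.105 + 0.017 + 0.001 + 0.000 + 0.000 = 0.401
TFR = 5 × 0.401 = 2.005
GRR = 0.490 × 2.005 = 0.98245

0.98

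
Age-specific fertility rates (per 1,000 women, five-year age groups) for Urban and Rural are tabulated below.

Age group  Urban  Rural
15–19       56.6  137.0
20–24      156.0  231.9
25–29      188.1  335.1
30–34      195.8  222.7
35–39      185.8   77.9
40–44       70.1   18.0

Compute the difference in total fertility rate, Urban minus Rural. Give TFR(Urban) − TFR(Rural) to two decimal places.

-0.85

Urban:
  Sum of ASFRs = 56.6 + 156.0 + 188.1 + 195.8 + 185.8 + 70.1 = 852.4
  TFR = 5 × 852.4 / 1000 = 4.262
Rural:
  Sum of ASFRs = 137.0 + 231.9 + 335.1 + 222.7 + 77.9 + 18.0 = 1022.6
  TFR = 5 × 1022.6 / 1000 = 5.113
Difference = 4.262 − 5.113 = -0.851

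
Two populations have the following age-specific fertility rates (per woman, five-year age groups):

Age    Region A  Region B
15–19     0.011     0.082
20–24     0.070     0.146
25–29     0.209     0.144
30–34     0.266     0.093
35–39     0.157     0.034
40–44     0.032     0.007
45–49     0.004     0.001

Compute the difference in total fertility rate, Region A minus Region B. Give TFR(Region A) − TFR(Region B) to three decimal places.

Region A:
  Sum of ASFRs = 0.011 + 0.070 + 0.209 + 0.266 + 0.157 + 0.032 + 0.004 = 0.749
  TFR = 5 × 0.749 = 3.745
Region B:
  Sum of ASFRs = 0.082 + 0.146 + 0.144 + 0.093 + 0.034 + 0.007 + 0.001 = 0.507
  TFR = 5 × 0.507 = 2.535
Difference = 3.745 − 2.535 = 1.21

1.210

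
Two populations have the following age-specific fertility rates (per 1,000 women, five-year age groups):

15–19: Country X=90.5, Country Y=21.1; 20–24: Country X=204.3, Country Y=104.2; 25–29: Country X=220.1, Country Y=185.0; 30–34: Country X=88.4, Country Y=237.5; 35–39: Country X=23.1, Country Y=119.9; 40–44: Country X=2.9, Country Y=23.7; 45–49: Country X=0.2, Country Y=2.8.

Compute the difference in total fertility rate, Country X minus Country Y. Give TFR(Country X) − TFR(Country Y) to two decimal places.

Country X:
  Sum of ASFRs = 90.5 + 204.3 + 220.1 + 88.4 + 23.1 + 2.9 + 0.2 = 629.5
  TFR = 5 × 629.5 / 1000 = 3.1475
Country Y:
  Sum of ASFRs = 21.1 + 104.2 + 185.0 + 237.5 + 119.9 + 23.7 + 2.8 = 694.2
  TFR = 5 × 694.2 / 1000 = 3.471
Difference = 3.1475 − 3.471 = -0.3235

-0.32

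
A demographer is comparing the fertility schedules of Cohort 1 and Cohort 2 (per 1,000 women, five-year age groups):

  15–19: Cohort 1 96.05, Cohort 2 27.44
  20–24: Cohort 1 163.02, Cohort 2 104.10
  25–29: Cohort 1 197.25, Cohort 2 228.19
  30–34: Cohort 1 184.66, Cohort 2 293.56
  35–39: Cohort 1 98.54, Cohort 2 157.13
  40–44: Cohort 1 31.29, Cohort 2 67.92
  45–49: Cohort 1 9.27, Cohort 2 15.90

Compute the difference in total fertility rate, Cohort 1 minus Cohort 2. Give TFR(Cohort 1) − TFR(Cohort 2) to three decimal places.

Cohort 1:
  Sum of ASFRs = 96.05 + 163.02 + 197.25 + 184.66 + 98.54 + 31.29 + 9.27 = 780.08
  TFR = 5 × 780.08 / 1000 = 3.9004
Cohort 2:
  Sum of ASFRs = 27.44 + 104.10 + 228.19 + 293.56 + 157.13 + 67.92 + 15.90 = 894.24
  TFR = 5 × 894.24 / 1000 = 4.4712
Difference = 3.9004 − 4.4712 = -0.5708

-0.571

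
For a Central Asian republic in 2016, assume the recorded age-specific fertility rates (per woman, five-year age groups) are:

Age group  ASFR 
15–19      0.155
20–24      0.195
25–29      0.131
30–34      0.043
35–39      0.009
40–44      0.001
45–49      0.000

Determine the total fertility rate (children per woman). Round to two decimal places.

Sum of ASFRs = 0.155 + 0.195 + 0.131 + 0.043 + 0.009 + 0.001 + 0.000 = 0.534
TFR = 5 × 0.534 = 2.67

2.67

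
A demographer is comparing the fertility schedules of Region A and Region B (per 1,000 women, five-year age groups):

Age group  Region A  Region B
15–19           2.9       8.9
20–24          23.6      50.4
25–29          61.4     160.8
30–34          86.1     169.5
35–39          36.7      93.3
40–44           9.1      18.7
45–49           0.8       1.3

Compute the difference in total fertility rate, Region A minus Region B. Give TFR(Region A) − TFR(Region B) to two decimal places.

Region A:
  Sum of ASFRs = 2.9 + 23.6 + 61.4 + 86.1 + 36.7 + 9.1 + 0.8 = 220.6
  TFR = 5 × 220.6 / 1000 = 1.103
Region B:
  Sum of ASFRs = 8.9 + 50.4 + 160.8 + 169.5 + 93.3 + 18.7 + 1.3 = 502.9
  TFR = 5 × 502.9 / 1000 = 2.5145
Difference = 1.103 − 2.5145 = -1.4115

-1.41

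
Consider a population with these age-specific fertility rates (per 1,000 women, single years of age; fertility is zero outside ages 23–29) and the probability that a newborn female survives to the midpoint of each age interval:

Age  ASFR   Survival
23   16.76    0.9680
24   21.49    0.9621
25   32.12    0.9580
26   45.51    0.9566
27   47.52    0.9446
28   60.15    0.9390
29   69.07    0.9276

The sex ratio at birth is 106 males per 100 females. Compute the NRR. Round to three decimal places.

Proportion female at birth = 100 / (100 + 106) = 0.48544.
Weighting each age-specific rate by interval width and survival:
  23: 1 × 16.76/1000 × 0.9680 = 0.01622
  24: 1 × 21.49/1000 × 0.9621 = 0.02068
  25: 1 × 32.12/1000 × 0.9580 = 0.03077
  26: 1 × 45.51/1000 × 0.9566 = 0.04353
  27: 1 × 47.52/1000 × 0.9446 = 0.04489
  28: 1 × 60.15/1000 × 0.9390 = 0.05648
  29: 1 × 69.07/1000 × 0.9276 = 0.06407
Sum = 0.27664
NRR = 0.48544 × 0.27664 = 0.13429
With NRR below 1 the population is below replacement fertility.

0.134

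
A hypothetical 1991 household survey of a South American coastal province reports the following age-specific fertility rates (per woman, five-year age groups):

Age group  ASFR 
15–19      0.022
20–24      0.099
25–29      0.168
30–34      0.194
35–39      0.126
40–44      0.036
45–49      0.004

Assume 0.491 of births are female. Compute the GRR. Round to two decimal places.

1.59

Proportion female at birth = 0.491.
Sum of ASFRs = 0.022 + 0.099 + 0.168 + 0.194 + 0.126 + 0.036 + 0.004 = 0.649
TFR = 5 × 0.649 = 3.245
GRR = 0.491 × 3.245 = 1.59330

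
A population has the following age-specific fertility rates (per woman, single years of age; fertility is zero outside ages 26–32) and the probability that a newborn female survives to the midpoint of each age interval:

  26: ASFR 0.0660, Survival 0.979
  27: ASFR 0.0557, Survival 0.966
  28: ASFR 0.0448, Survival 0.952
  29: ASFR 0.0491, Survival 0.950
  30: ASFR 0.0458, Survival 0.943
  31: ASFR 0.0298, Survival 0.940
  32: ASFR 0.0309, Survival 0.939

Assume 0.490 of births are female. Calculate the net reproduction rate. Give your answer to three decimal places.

0.151

Proportion female at birth = 0.490.
Per-age-group product (1 × ASFR × survival probability):
  26: 1 × 0.0660 × 0.979 = 0.06461
  27: 1 × 0.0557 × 0.966 = 0.05381
  28: 1 × 0.0448 × 0.952 = 0.04265
  29: 1 × 0.0491 × 0.950 = 0.04665
  30: 1 × 0.0458 × 0.943 = 0.04319
  31: 1 × 0.0298 × 0.940 = 0.02801
  32: 1 × 0.0309 × 0.939 = 0.02902
Sum = 0.30794
NRR = 0.490 × 0.30794 = 0.15089
With NRR below 1 the population is below replacement fertility.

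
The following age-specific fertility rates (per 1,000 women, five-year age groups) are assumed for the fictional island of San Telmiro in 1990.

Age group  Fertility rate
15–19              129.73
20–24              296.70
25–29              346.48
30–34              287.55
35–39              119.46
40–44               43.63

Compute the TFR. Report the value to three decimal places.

6.118

Sum of ASFRs = 129.73 + 296.70 + 346.48 + 287.55 + 119.46 + 43.63 = 1223.55
TFR = 5 × 1223.55 / 1000 = 6.11775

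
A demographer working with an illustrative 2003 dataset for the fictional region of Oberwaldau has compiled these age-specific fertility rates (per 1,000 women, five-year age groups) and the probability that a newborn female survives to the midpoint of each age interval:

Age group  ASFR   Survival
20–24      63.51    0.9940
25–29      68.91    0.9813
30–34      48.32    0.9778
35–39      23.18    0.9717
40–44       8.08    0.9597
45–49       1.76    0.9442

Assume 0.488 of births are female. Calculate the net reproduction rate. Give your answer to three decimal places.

Proportion female at birth = 0.488.
Survival-weighted fertility by age (5·fₓ·Sₓ):
  20–24: 5 × 63.51/1000 × 0.9940 = 0.31564
  25–29: 5 × 68.91/1000 × 0.9813 = 0.33811
  30–34: 5 × 48.32/1000 × 0.9778 = 0.23624
  35–39: 5 × 23.18/1000 × 0.9717 = 0.11262
  40–44: 5 × 8.08/1000 × 0.9597 = 0.03877
  45–49: 5 × 1.76/1000 × 0.9442 = 0.00831
Sum = 1.04969
NRR = 0.488 × 1.04969 = 0.51225

0.512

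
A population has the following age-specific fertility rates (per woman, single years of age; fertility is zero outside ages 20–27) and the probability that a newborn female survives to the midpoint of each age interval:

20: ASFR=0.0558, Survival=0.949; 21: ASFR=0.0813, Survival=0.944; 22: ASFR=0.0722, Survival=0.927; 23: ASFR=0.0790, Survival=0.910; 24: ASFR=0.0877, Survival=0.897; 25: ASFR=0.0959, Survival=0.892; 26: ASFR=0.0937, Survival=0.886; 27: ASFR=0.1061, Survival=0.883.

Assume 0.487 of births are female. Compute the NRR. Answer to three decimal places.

0.297

Proportion female at birth = 0.487.
Each age group contributes 1 × ASFR × survival:
  20: 1 × 0.0558 × 0.949 = 0.05295
  21: 1 × 0.0813 × 0.944 = 0.07675
  22: 1 × 0.0722 × 0.927 = 0.06693
  23: 1 × 0.0790 × 0.910 = 0.07189
  24: 1 × 0.0877 × 0.897 = 0.07867
  25: 1 × 0.0959 × 0.892 = 0.08554
  26: 1 × 0.0937 × 0.886 = 0.08302
  27: 1 × 0.1061 × 0.883 = 0.09369
Sum = 0.60944
NRR = 0.487 × 0.60944 = 0.29680
NRR < 1, so the cohort does not fully replace itself.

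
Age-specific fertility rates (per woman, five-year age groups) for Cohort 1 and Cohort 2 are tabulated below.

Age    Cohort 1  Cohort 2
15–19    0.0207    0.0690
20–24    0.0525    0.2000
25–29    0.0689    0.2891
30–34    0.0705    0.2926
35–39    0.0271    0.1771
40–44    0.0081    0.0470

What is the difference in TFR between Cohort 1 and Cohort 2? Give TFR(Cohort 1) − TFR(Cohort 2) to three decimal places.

-4.135

Cohort 1:
  Sum of ASFRs = 0.0207 + 0.0525 + 0.0689 + 0.0705 + 0.0271 + 0.0081 = 0.2478
  TFR = 5 × 0.2478 = 1.239
Cohort 2:
  Sum of ASFRs = 0.0690 + 0.2000 + 0.2891 + 0.2926 + 0.1771 + 0.0470 = 1.0748
  TFR = 5 × 1.0748 = 5.374
Difference = 1.239 − 5.374 = -4.135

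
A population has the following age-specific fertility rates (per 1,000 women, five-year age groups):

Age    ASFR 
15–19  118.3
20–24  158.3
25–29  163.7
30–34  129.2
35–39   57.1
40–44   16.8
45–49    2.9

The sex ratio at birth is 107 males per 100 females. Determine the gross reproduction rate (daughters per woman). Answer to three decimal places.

1.561

Proportion female at birth = 100 / (100 + 107) = 0.48309.
Sum of ASFRs = 118.3 + 158.3 + 163.7 + 129.2 + 57.1 + 16.8 + 2.9 = 646.3
TFR = 5 × 646.3 / 1000 = 3.2315
GRR = 0.48309 × 3.2315 = 1.56111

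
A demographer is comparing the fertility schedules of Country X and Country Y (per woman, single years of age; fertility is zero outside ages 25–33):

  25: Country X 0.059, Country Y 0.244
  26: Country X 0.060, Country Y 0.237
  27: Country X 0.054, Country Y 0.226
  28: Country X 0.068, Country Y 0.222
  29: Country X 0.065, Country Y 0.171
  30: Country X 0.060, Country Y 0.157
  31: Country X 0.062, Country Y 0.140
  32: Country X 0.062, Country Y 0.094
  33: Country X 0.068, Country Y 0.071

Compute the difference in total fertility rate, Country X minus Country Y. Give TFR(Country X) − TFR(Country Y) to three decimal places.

Country X:
  Sum of ASFRs = 0.059 + 0.060 + 0.054 + 0.068 + 0.065 + 0.060 + 0.062 + 0.062 + 0.068 = 0.558
  TFR = 0.558
Country Y:
  Sum of ASFRs = 0.244 + 0.237 + 0.226 + 0.222 + 0.171 + 0.157 + 0.140 + 0.094 + 0.071 = 1.562
  TFR = 1.562
Difference = 0.558 − 1.562 = -1.004

-1.004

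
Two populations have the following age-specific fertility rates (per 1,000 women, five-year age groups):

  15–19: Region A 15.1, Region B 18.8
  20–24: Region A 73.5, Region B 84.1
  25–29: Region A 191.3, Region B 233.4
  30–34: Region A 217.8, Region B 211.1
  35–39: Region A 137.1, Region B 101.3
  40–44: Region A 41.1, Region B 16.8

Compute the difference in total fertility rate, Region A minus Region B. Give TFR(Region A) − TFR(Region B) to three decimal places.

Region A:
  Sum of ASFRs = 15.1 + 73.5 + 191.3 + 217.8 + 137.1 + 41.1 = 675.9
  TFR = 5 × 675.9 / 1000 = 3.3795
Region B:
  Sum of ASFRs = 18.8 + 84.1 + 233.4 + 211.1 + 101.3 + 16.8 = 665.5
  TFR = 5 × 665.5 / 1000 = 3.3275
Difference = 3.3795 − 3.3275 = 0.052

0.052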